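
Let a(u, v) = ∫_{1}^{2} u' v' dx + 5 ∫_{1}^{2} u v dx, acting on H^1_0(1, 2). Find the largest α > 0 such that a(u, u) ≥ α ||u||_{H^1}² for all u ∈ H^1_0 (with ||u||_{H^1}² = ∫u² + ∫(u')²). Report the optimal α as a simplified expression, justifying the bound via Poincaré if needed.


α = 1

Coercivity of a(·,·) on H^1_0(1, 2) means a(u, u) ≥ α ||u||_{H^1}² for every u ∈ H^1_0.
The interval has length L = 1, and Poincaré/coercivity depend only on L. Here a(u, u) = ∫(u')² + (5)·∫u².
Here c = 5 ≥ 1, so a(u,u) = ∫(u')² + c∫u² ≥ ∫(u')² + ∫u² = ||u||_{H^1}², i.e. α = 1 works. No larger α is possible: a(u,u) ≥ α||u||_{H^1}² means (1−α)∫(u')² ≥ (α−c)∫u², and for the modes u_n = sin(nπ(x−x₀)/L) (x₀ the left endpoint) one has ∫u_n²/∫(u_n')² = (L/(nπ))² → 0, so a(u_n,u_n)/||u_n||_{H^1}² → 1. Hence the optimal constant is α = 1.
Therefore α = 1.


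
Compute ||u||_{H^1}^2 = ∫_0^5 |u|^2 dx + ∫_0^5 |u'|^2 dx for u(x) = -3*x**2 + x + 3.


||u||_{H^1}^2 = 32725/6

The H^1 norm (squared) on an interval (0, L) is
  ||u||_{H^1}^2 = ∫_0^L u(x)^2 dx + ∫_0^L u'(x)^2 dx.
Compute u'(x) = 1 - 6*x.
Then u(x)^2 = 9*x**4 - 6*x**3 - 17*x**2 + 6*x + 9 and u'(x)^2 = 36*x**2 - 12*x + 1.
Integrate each monomial from 0 to 5 using ∫_0^5 c·x^n dx = c·5^(n+1)/(n+1):
  ∫_0^5 u(x)^2 dx = ∫_0^5 (9*x^4 - 6*x^3 - 17*x^2 + 6*x + 9) dx. Term by term:
    ∫_0^5 9*x^4 dx = 5625;  ∫_0^5 -6*x^3 dx = -1875/2;  ∫_0^5 -17*x^2 dx = -2125/3;
    ∫_0^5 6*x dx = 75;  ∫_0^5 9 dx = 45.
  Sum: 5625 − 1875/2 − 2125/3 + 75 + 45 = 24595/6.
  ∫_0^5 u'(x)^2 dx = ∫_0^5 (36*x^2 - 12*x + 1) dx. Term by term:
    ∫_0^5 36*x^2 dx = 1500;  ∫_0^5 -12*x dx = -150;  ∫_0^5 1 dx = 5.
  Sum: 1500 − 150 + 5 = 1355.
Adding: ||u||_{H^1}^2 = 24595/6 + 1355 = 32725/6.


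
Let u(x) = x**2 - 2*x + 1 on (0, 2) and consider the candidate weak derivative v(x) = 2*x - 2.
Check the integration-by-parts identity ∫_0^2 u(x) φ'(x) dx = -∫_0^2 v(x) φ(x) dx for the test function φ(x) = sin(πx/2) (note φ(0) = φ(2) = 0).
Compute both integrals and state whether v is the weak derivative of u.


LHS = 0, RHS = 0. Yes, v = u' weakly.

u(x) = x**2 - 2*x + 1, classical derivative u'(x) = 2*x - 2.
φ(x) = sin(πx/2), so φ'(x) = π*cos(π*x/2)/2.
Note φ(0) = φ(2) = 0, so the boundary term u·φ vanishes.
LHS = ∫_0^2 u(x) φ'(x) dx = ∫_0^2 (π*x^2*cos(π*x/2)/2 - π*x*cos(π*x/2) + π*cos(π*x/2)/2) dx. Term by term:
  ∫_0^2 π*cos(π*x/2)/2 dx = 0;  ∫_0^2 π*x^2*cos(π*x/2)/2 dx = -8/π;  ∫_0^2 -π*x*cos(π*x/2) dx = 8/π.
Sum: 0 − 8/π + 8/π = 0.
So LHS = 0.
∫_0^2 v(x) φ(x) dx = ∫_0^2 (2*x*sin(π*x/2) - 2*sin(π*x/2)) dx. Term by term:
  ∫_0^2 -2*sin(π*x/2) dx = -8/π;  ∫_0^2 2*x*sin(π*x/2) dx = 8/π.
Sum: -8/π + 8/π = 0.
So RHS = -∫_0^2 v(x) φ(x) dx = 0.
LHS = RHS, so the identity holds for this test φ.
Moreover u is smooth here and v(x) = u'(x) = 2*x - 2 pointwise, so the identity holds for every test function. Hence v is the weak derivative of u.


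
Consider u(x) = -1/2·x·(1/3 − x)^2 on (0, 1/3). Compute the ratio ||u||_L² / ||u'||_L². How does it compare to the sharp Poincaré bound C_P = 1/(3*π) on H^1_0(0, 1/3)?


||u||_L² / ||u'||_L² = sqrt(14)/42 < C_P = 1/(3*π).

u(x) = -1/2·x·(1/3 − x)^2, so u'(x) = (1 - 9*x)*(3*x - 1)/18.
u(x) = -1/2·x·(1/3 − x)^2 vanishes at x = 0 and x = 1/3, so u ∈ H^1_0(0, 1/3). Differentiate via the product rule and integrate the resulting polynomials term by term.
  ∫_0^1/3 u² dx = ∫_0^1/3 (x^6/4 - x^5/3 + x^4/6 - x^3/27 + x^2/324) dx. Term by term:
    ∫_0^1/3 x^6/4 dx = 1/61236;  ∫_0^1/3 -x^5/3 dx = -1/13122;  ∫_0^1/3 x^4/6 dx = 1/7290;
    ∫_0^1/3 -x^3/27 dx = -1/8748;  ∫_0^1/3 x^2/324 dx = 1/26244.
  Sum: 1/61236 − 1/13122 + 1/7290 − 1/8748 + 1/26244 = 1/918540.
  ∫_0^1/3 (u')² dx = ∫_0^1/3 (9*x^4/4 - 2*x^3 + 11*x^2/18 - 2*x/27 + 1/324) dx. Term by term:
    ∫_0^1/3 9*x^4/4 dx = 1/540;  ∫_0^1/3 -2*x^3 dx = -1/162;  ∫_0^1/3 11*x^2/18 dx = 11/1458;
    ∫_0^1/3 -2*x/27 dx = -1/243;  ∫_0^1/3 1/324 dx = 1/972.
  Sum: 1/540 − 1/162 + 11/1458 − 1/243 + 1/972 = 1/7290.
∫_0^1/3 u² dx = 1/918540, so ||u||_L² = sqrt(35)/5670.
∫_0^1/3 (u')² dx = 1/7290, so ||u'||_L² = sqrt(10)/270.
Ratio ||u||_L² / ||u'||_L² = sqrt(14)/42.
Sharp Poincaré constant on H^1_0(0, 1/3) is C_P = L/π = 1/(3*π), achieved by sin(3*π·x).
A polynomial bump cannot attain the sharp Poincaré constant (only the first sine eigenfunction does), so the ratio is strictly less than C_P, consistent with ||u||_L² ≤ C_P ||u'||_L².


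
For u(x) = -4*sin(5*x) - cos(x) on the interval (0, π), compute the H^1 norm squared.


||u||_{H^1(0,π)}^2 = 209*π

u'(x) = sin(x) - 20*cos(5*x).
Expand u² and (u')² and integrate term by term on (0, π), using: for integers n ≥ 1, ∫_0^π sin²(nx) dx = ∫_0^π cos²(nx) dx = π/2; for n ≠ n', ∫_0^π sin(nx)sin(n'x) dx = ∫_0^π cos(nx)cos(n'x) dx = 0; and by product-to-sum, ∫_0^π sin(nx)cos(n'x) dx = ½∫_0^π [sin((n+n')x) + sin((n−n')x)] dx, which is 0 when n+n' is even and 2n/(n²−n'²) when n+n' is odd (it need not vanish on (0, π)).
  u² squared terms: (-1)²·∫cos(x)² dx = 1·π/2 = π/2;  (-4)²·∫sin(5x)² dx = 16·π/2 = 8*π.
  u² cross terms: 2·(-1)·(-4)·∫cos(x)·sin(5x) dx = 8·(0) = 0.
  So ∫_0^π u² dx = π/2 + 8*π + 0 = 17*π/2.
  (u')² squared terms: (-20)²·∫cos(5x)² dx = 400·π/2 = 200*π;  (1)²·∫sin(x)² dx = 1·π/2 = π/2.
  (u')² cross terms: 2·(-20)·(1)·∫cos(5x)·sin(x) dx = -40·(0) = 0.
  So ∫_0^π (u')² dx = 200*π + π/2 + 0 = 401*π/2.
||u||_{H^1}^2 = (17*π/2) + (401*π/2) = 209*π.


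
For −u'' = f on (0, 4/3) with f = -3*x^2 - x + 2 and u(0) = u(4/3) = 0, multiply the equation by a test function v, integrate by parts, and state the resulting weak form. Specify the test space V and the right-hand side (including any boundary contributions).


V = H^1_0(0, 4/3) (so v(0) = v(4/3) = 0); weak form: ∫_0^4/3 u'v' dx = ∫_0^4/3 (-3*x^2 - x + 2) v dx for all v ∈ V.

Multiply both sides by a test function v and integrate from 0 to 4/3:
  ∫_0^4/3 −u''(x) v(x) dx = ∫_0^4/3 f(x) v(x) dx.
Integrate the LHS by parts once:
  ∫_0^4/3 −u'' v dx = −[u'(x) v(x)]_0^4/3 + ∫_0^4/3 u'(x) v'(x) dx.
Thus ∫_0^4/3 u'(x) v'(x) dx = ∫_0^4/3 f(x) v(x) dx + [u'(x) v(x)]_0^4/3.
Choose V so that boundary terms are either known or forced to vanish.
u is Dirichlet: u(0) = u(4/3) = 0. Let V = H^1_0(0, 4/3); then v(0) = v(4/3) = 0, and [u' v]_0^4/3 = 0.
Weak formulation: find u (satisfying any essential BC) such that ∫_0^4/3 u'(x) v'(x) dx = ∫_0^4/3 f v dx for all v ∈ V.
Substituting f(x) = -3*x^2 - x + 2, the right-hand side is ∫_0^4/3 (-3*x^2 - x + 2) v dx.


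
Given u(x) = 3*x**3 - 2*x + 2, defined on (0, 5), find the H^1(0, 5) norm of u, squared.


||u||_{H^1}^2 = 3025115/21

The H^1 norm (squared) on an interval (0, L) is
  ||u||_{H^1}^2 = ∫_0^L u(x)^2 dx + ∫_0^L u'(x)^2 dx.
Compute u'(x) = 9*x**2 - 2.
Then u(x)^2 = 9*x**6 - 12*x**4 + 12*x**3 + 4*x**2 - 8*x + 4 and u'(x)^2 = 81*x**4 - 36*x**2 + 4.
Integrate each monomial from 0 to 5 using ∫_0^5 c·x^n dx = c·5^(n+1)/(n+1):
  ∫_0^5 u(x)^2 dx = ∫_0^5 (9*x^6 - 12*x^4 + 12*x^3 + 4*x^2 - 8*x + 4) dx. Term by term:
    ∫_0^5 9*x^6 dx = 703125/7;  ∫_0^5 -12*x^4 dx = -7500;  ∫_0^5 12*x^3 dx = 1875;
    ∫_0^5 4*x^2 dx = 500/3;  ∫_0^5 -8*x dx = -100;  ∫_0^5 4 dx = 20.
  Sum: 703125/7 − 7500 + 1875 + 500/3 − 100 + 20 = 1993070/21.
  ∫_0^5 u'(x)^2 dx = ∫_0^5 (81*x^4 - 36*x^2 + 4) dx. Term by term:
    ∫_0^5 81*x^4 dx = 50625;  ∫_0^5 -36*x^2 dx = -1500;  ∫_0^5 4 dx = 20.
  Sum: 50625 − 1500 + 20 = 49145.
Adding: ||u||_{H^1}^2 = 1993070/21 + 49145 = 3025115/21.


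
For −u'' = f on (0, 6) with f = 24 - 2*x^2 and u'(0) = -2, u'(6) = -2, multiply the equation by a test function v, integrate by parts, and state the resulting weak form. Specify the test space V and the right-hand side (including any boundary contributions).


V = H^1(0, 6) (v unrestricted at boundary; u is determined up to an additive constant); weak form: ∫_0^6 u'v' dx = ∫_0^6 (24 - 2*x^2) v dx − 2·v(6) + 2·v(0) for all v ∈ V.

Multiply both sides by a test function v and integrate from 0 to 6:
  ∫_0^6 −u''(x) v(x) dx = ∫_0^6 f(x) v(x) dx.
Integrate the LHS by parts once:
  ∫_0^6 −u'' v dx = −[u'(x) v(x)]_0^6 + ∫_0^6 u'(x) v'(x) dx.
Thus ∫_0^6 u'(x) v'(x) dx = ∫_0^6 f(x) v(x) dx + [u'(x) v(x)]_0^6.
Choose V so that boundary terms are either known or forced to vanish.
u has inhomogeneous Neumann u'(0) = -2, u'(6) = -2. [u' v]_0^6 = (-2)·v(6) − (-2)·v(0) = − 2·v(6) + 2·v(0). Take V = H^1(0, 6); boundary term becomes part of RHS.
Weak formulation: find u (satisfying any essential BC) such that ∫_0^6 u'(x) v'(x) dx = ∫_0^6 f v dx − 2·v(6) + 2·v(0) for all v ∈ V (Neumann data are natural BCs: they enter the RHS as boundary terms).
Substituting f(x) = 24 - 2*x^2, the right-hand side is ∫_0^6 (24 - 2*x^2) v dx − 2·v(6) + 2·v(0).
Compatibility check (pure Neumann): taking v ≡ 1 ∈ V gives 0 = ∫_0^6 f dx + (-2) − (-2), i.e. ∫_0^6 f dx must equal u'(0) − u'(6) = 0. Indeed ∫_0^6 (24 - 2*x^2) dx = 0, so the data are compatible. The solution is then unique only up to an additive constant (fix it e.g. by requiring ∫_0^6 u dx = 0).


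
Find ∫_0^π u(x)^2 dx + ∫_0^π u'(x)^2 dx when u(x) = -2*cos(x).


||u||_{H^1(0,π)}^2 = 4*π

u'(x) = 2*sin(x).
Expand u² and (u')² and integrate term by term on (0, π), using: for integers n ≥ 1, ∫_0^π sin²(nx) dx = ∫_0^π cos²(nx) dx = π/2; for n ≠ n', ∫_0^π sin(nx)sin(n'x) dx = ∫_0^π cos(nx)cos(n'x) dx = 0; and by product-to-sum, ∫_0^π sin(nx)cos(n'x) dx = ½∫_0^π [sin((n+n')x) + sin((n−n')x)] dx, which is 0 when n+n' is even and 2n/(n²−n'²) when n+n' is odd (it need not vanish on (0, π)).
  u² squared terms: (-2)²·∫cos(x)² dx = 4·π/2 = 2*π.
  So ∫_0^π u² dx = 2*π.
  (u')² squared terms: (2)²·∫sin(x)² dx = 4·π/2 = 2*π.
  So ∫_0^π (u')² dx = 2*π.
||u||_{H^1}^2 = (2*π) + (2*π) = 4*π.


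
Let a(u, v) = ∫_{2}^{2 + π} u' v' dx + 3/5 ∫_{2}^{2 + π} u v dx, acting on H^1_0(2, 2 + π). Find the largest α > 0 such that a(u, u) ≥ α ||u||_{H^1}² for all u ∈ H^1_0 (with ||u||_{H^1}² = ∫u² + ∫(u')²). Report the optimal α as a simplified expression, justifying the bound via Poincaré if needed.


α = 4/5

Coercivity of a(·,·) on H^1_0(2, 2 + π) means a(u, u) ≥ α ||u||_{H^1}² for every u ∈ H^1_0.
The interval has length L = π, and Poincaré/coercivity depend only on L. Here a(u, u) = ∫(u')² + (3/5)·∫u².
Here 0 < c = 3/5 < 1. The condition a(u,u) ≥ α||u||_{H^1}² reads (1−α)∫(u')² ≥ (α−c)∫u². Any admissible α is ≤ 1 (rapidly oscillating u have ∫u²/∫(u')² → 0), and α = 1 would force 0 ≥ (1−c)∫u², impossible since c < 1; so 1−α > 0. By the sharp Poincaré inequality on H^1_0 of an interval of length L, ∫(u')² ≥ (π/L)²∫u² with equality for the first sine mode sin(π(x−x₀)/L) (x₀ the left endpoint), so the inequality holds for all u iff (1−α)(π/L)² ≥ α − c, i.e. α ≤ ((π/L)² + c)/((π/L)² + 1) = (1 + c(L/π)²)/(1 + (L/π)²). With (π/L)² = 1 and c = 3/5, the largest admissible constant is α = ((π/L)² + c)/((π/L)² + 1).
Simplifying, α = 4/5.


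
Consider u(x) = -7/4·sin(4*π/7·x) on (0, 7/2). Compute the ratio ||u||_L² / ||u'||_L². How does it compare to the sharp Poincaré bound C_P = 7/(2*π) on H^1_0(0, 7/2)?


||u||_L² / ||u'||_L² = 7/(4*π) < C_P = 7/(2*π).

u(x) = -7/4·sin(4*π/7·x), so u'(x) = -π*cos(4*π*x/7).
Writing u(x) = A·sin(kπx/L) with A = -7/4 and k = 2, use ∫_0^L sin²(kπx/L) dx = L/2 and ∫_0^L cos²(kπx/L) dx = L/2.
u² = 49/16·sin²(4*π/7·x) and (u')² = π^2·cos²(4*π/7·x), and each of sin², cos² integrates to L/2 = 7/4 over (0, 7/2).
∫_0^7/2 u² dx = 343/64, so ||u||_L² = 7*sqrt(7)/8.
∫_0^7/2 (u')² dx = 7*π^2/4, so ||u'||_L² = sqrt(7)*π/2.
Ratio ||u||_L² / ||u'||_L² = 7/(4*π).
Sharp Poincaré constant on H^1_0(0, 7/2) is C_P = L/π = 7/(2*π), achieved by sin(2*π/7·x).
This is the k = 2 harmonic; the ratio L/(kπ) is strictly less than C_P = L/π, consistent with the sharp inequality ||u||_L² ≤ C_P ||u'||_L².


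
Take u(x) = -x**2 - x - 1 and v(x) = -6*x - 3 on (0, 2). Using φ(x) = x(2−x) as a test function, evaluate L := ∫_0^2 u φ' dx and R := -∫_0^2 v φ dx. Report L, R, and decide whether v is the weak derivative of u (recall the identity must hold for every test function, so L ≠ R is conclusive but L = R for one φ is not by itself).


LHS = 4, RHS = 12. No, v is not the weak derivative of u.

u(x) = -x**2 - x - 1, classical derivative u'(x) = -2*x - 1.
φ(x) = x(2−x), so φ'(x) = 2 - 2*x.
Note φ(0) = φ(2) = 0, so the boundary term u·φ vanishes.
LHS = ∫_0^2 u(x) φ'(x) dx = ∫_0^2 (2*x^3 - 2) dx. Term by term:
  ∫_0^2 2*x^3 dx = 8;  ∫_0^2 -2 dx = -4.
Sum: 8 − 4 = 4.
So LHS = 4.
∫_0^2 v(x) φ(x) dx = ∫_0^2 (6*x^3 - 9*x^2 - 6*x) dx. Term by term:
  ∫_0^2 6*x^3 dx = 24;  ∫_0^2 -9*x^2 dx = -24;  ∫_0^2 -6*x dx = -12.
Sum: 24 − 24 − 12 = -12.
So RHS = -∫_0^2 v(x) φ(x) dx = 12.
LHS − RHS = -8 ≠ 0, so the identity fails.
(For a valid weak derivative the identity must hold for EVERY test function, in particular this one. The failure shows v is NOT the weak derivative of u.)
Correct weak derivative would be u'(x) = -2*x - 1.


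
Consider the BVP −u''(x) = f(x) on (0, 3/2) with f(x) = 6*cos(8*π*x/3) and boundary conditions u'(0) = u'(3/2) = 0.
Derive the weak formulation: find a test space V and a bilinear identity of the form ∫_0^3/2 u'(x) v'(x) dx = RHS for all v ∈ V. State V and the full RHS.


V = H^1(0, 3/2) (no boundary constraint on v; u is determined up to an additive constant); weak form: ∫_0^3/2 u'v' dx = ∫_0^3/2 (6*cos(8*π*x/3)) v dx for all v ∈ V.

Multiply both sides by a test function v and integrate from 0 to 3/2:
  ∫_0^3/2 −u''(x) v(x) dx = ∫_0^3/2 f(x) v(x) dx.
Integrate the LHS by parts once:
  ∫_0^3/2 −u'' v dx = −[u'(x) v(x)]_0^3/2 + ∫_0^3/2 u'(x) v'(x) dx.
Thus ∫_0^3/2 u'(x) v'(x) dx = ∫_0^3/2 f(x) v(x) dx + [u'(x) v(x)]_0^3/2.
Choose V so that boundary terms are either known or forced to vanish.
u has homogeneous Neumann: u'(0) = u'(3/2) = 0. So [u' v]_0^3/2 = 0·v(3/2) − 0·v(0) = 0 for any v; take V = H^1(0, 3/2).
Weak formulation: find u (satisfying any essential BC) such that ∫_0^3/2 u'(x) v'(x) dx = ∫_0^3/2 f v dx for all v ∈ V (homogeneous Neumann, so boundary terms vanish).
Substituting f(x) = 6*cos(8*π*x/3), the right-hand side is ∫_0^3/2 (6*cos(8*π*x/3)) v dx.
Compatibility check (pure Neumann): taking v ≡ 1 ∈ V gives 0 = ∫_0^3/2 f dx + (0) − (0), i.e. ∫_0^3/2 f dx must equal u'(0) − u'(3/2) = 0. Indeed ∫_0^3/2 (6*cos(8*π*x/3)) dx = 0, so the data are compatible. The solution is then unique only up to an additive constant (fix it e.g. by requiring ∫_0^3/2 u dx = 0).


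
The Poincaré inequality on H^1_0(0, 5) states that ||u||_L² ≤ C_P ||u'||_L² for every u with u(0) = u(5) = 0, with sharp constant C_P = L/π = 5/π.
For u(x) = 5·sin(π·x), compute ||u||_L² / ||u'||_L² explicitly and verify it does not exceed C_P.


||u||_L² / ||u'||_L² = 1/π < C_P = 5/π.

u(x) = 5·sin(π·x), so u'(x) = 5*π*cos(π*x).
Writing u(x) = A·sin(kπx/L) with A = 5 and k = 5, use ∫_0^L sin²(kπx/L) dx = L/2 and ∫_0^L cos²(kπx/L) dx = L/2.
u² = 25·sin²(π·x) and (u')² = 25*π^2·cos²(π·x), and each of sin², cos² integrates to L/2 = 5/2 over (0, 5).
∫_0^5 u² dx = 125/2, so ||u||_L² = 5*sqrt(10)/2.
∫_0^5 (u')² dx = 125*π^2/2, so ||u'||_L² = 5*sqrt(10)*π/2.
Ratio ||u||_L² / ||u'||_L² = 1/π.
Sharp Poincaré constant on H^1_0(0, 5) is C_P = L/π = 5/π, achieved by sin(π/5·x).
This is the k = 5 harmonic; the ratio L/(kπ) is strictly less than C_P = L/π, consistent with the sharp inequality ||u||_L² ≤ C_P ||u'||_L².


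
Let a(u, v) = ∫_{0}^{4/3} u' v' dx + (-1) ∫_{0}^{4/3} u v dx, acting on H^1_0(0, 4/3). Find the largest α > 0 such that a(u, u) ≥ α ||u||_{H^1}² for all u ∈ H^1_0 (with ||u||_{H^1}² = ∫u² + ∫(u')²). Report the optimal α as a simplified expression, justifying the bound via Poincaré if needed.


α = (-16 + 9*π^2)/(16 + 9*π^2)

Coercivity of a(·,·) on H^1_0(0, 4/3) means a(u, u) ≥ α ||u||_{H^1}² for every u ∈ H^1_0.
The interval has length L = 4/3, and Poincaré/coercivity depend only on L. Here a(u, u) = ∫(u')² + (-1)·∫u².
Here c = -1 < 0 with |c| < (π/L)² = 9*π^2/16, so coercivity still holds. The condition a(u,u) ≥ α||u||_{H^1}² reads (1−α)∫(u')² ≥ (α−c)∫u². Any admissible α is ≤ 1 (rapidly oscillating u have ∫u²/∫(u')² → 0), and α = 1 would force 0 ≥ (1−c)∫u², impossible since c < 1; so 1−α > 0. By the sharp Poincaré inequality on H^1_0 of an interval of length L, ∫(u')² ≥ (π/L)²∫u² with equality for the first sine mode sin(π(x−x₀)/L) (x₀ the left endpoint), so the inequality holds for all u iff (1−α)(π/L)² ≥ α − c, i.e. α ≤ ((π/L)² + c)/((π/L)² + 1) = (1 + c(L/π)²)/(1 + (L/π)²). (Direct route, valid since c ≤ 0: Poincaré gives c∫u² ≥ c(L/π)²∫(u')², so a(u,u) ≥ (1 + c(L/π)²)∫(u')², while ||u||_{H^1}² ≤ (1 + (L/π)²)∫(u')²; dividing yields the same α.) With (π/L)² = 9*π^2/16 and c = -1, the largest admissible constant is α = ((π/L)² + c)/((π/L)² + 1).
Simplifying, α = (-16 + 9*π^2)/(16 + 9*π^2).


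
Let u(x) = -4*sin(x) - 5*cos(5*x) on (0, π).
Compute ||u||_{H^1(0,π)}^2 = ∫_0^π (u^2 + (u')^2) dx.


||u||_{H^1(0,π)}^2 = 341*π

u'(x) = 25*sin(5*x) - 4*cos(x).
Expand u² and (u')² and integrate term by term on (0, π), using: for integers n ≥ 1, ∫_0^π sin²(nx) dx = ∫_0^π cos²(nx) dx = π/2; for n ≠ n', ∫_0^π sin(nx)sin(n'x) dx = ∫_0^π cos(nx)cos(n'x) dx = 0; and by product-to-sum, ∫_0^π sin(nx)cos(n'x) dx = ½∫_0^π [sin((n+n')x) + sin((n−n')x)] dx, which is 0 when n+n' is even and 2n/(n²−n'²) when n+n' is odd (it need not vanish on (0, π)).
  u² squared terms: (-5)²·∫cos(5x)² dx = 25·π/2 = 25*π/2;  (-4)²·∫sin(x)² dx = 16·π/2 = 8*π.
  u² cross terms: 2·(-5)·(-4)·∫cos(5x)·sin(x) dx = 40·(0) = 0.
  So ∫_0^π u² dx = 25*π/2 + 8*π + 0 = 41*π/2.
  (u')² squared terms: (-4)²·∫cos(x)² dx = 16·π/2 = 8*π;  (25)²·∫sin(5x)² dx = 625·π/2 = 625*π/2.
  (u')² cross terms: 2·(-4)·(25)·∫cos(x)·sin(5x) dx = -200·(0) = 0.
  So ∫_0^π (u')² dx = 8*π + 625*π/2 + 0 = 641*π/2.
||u||_{H^1}^2 = (41*π/2) + (641*π/2) = 341*π.


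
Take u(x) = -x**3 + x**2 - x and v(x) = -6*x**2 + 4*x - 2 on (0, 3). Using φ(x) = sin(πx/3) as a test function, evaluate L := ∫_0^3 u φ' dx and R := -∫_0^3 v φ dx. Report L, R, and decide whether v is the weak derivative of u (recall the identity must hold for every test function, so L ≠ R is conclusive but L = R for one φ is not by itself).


LHS = -324/π^3 + 69/π, RHS = -648/π^3 + 138/π. No, v is not the weak derivative of u.

u(x) = -x**3 + x**2 - x, classical derivative u'(x) = -3*x**2 + 2*x - 1.
φ(x) = sin(πx/3), so φ'(x) = π*cos(π*x/3)/3.
Note φ(0) = φ(3) = 0, so the boundary term u·φ vanishes.
LHS = ∫_0^3 u(x) φ'(x) dx = ∫_0^3 (-π*x^3*cos(π*x/3)/3 + π*x^2*cos(π*x/3)/3 - π*x*cos(π*x/3)/3) dx. Term by term:
  ∫_0^3 -π*x*cos(π*x/3)/3 dx = 6/π;  ∫_0^3 -π*x^3*cos(π*x/3)/3 dx = -324/π^3 + 81/π;  ∫_0^3 π*x^2*cos(π*x/3)/3 dx = -18/π.
Sum: 6/π + -324/π^3 + 81/π − 18/π = -324/π^3 + 69/π.
So LHS = -324/π^3 + 69/π.
∫_0^3 v(x) φ(x) dx = ∫_0^3 (-6*x^2*sin(π*x/3) + 4*x*sin(π*x/3) - 2*sin(π*x/3)) dx. Term by term:
  ∫_0^3 -2*sin(π*x/3) dx = -12/π;  ∫_0^3 -6*x^2*sin(π*x/3) dx = -162/π + 648/π^3;  ∫_0^3 4*x*sin(π*x/3) dx = 36/π.
Sum: -12/π + -162/π + 648/π^3 + 36/π = -138/π + 648/π^3.
So RHS = -∫_0^3 v(x) φ(x) dx = -648/π^3 + 138/π.
LHS − RHS = -69/π + 324/π^3 ≠ 0, so the identity fails.
(For a valid weak derivative the identity must hold for EVERY test function, in particular this one. The failure shows v is NOT the weak derivative of u.)
Correct weak derivative would be u'(x) = -3*x**2 + 2*x - 1.


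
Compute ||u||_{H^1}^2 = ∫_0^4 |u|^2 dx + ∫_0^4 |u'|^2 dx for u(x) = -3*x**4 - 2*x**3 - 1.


||u||_{H^1}^2 = 28490636/35

The H^1 norm (squared) on an interval (0, L) is
  ||u||_{H^1}^2 = ∫_0^L u(x)^2 dx + ∫_0^L u'(x)^2 dx.
Compute u'(x) = -12*x**3 - 6*x**2.
Then u(x)^2 = 9*x**8 + 12*x**7 + 4*x**6 + 6*x**4 + 4*x**3 + 1 and u'(x)^2 = 144*x**6 + 144*x**5 + 36*x**4.
Integrate each monomial from 0 to 4 using ∫_0^4 c·x^n dx = c·4^(n+1)/(n+1):
  ∫_0^4 u(x)^2 dx = ∫_0^4 (9*x^8 + 12*x^7 + 4*x^6 + 6*x^4 + 4*x^3 + 1) dx. Term by term:
    ∫_0^4 9*x^8 dx = 262144;  ∫_0^4 12*x^7 dx = 98304;  ∫_0^4 4*x^6 dx = 65536/7;
    ∫_0^4 6*x^4 dx = 6144/5;  ∫_0^4 4*x^3 dx = 256;  ∫_0^4 1 dx = 4.
  Sum: 262144 + 98304 + 65536/7 + 6144/5 + 256 + 4 = 12995468/35.
  ∫_0^4 u'(x)^2 dx = ∫_0^4 (144*x^6 + 144*x^5 + 36*x^4) dx. Term by term:
    ∫_0^4 144*x^6 dx = 2359296/7;  ∫_0^4 144*x^5 dx = 98304;  ∫_0^4 36*x^4 dx = 36864/5.
  Sum: 2359296/7 + 98304 + 36864/5 = 15495168/35.
Adding: ||u||_{H^1}^2 = 12995468/35 + 15495168/35 = 28490636/35.


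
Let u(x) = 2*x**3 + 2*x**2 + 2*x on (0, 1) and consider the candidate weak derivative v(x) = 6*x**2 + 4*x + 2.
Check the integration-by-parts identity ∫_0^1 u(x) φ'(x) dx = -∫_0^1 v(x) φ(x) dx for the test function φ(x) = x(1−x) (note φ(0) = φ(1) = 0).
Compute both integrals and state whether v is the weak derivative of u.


LHS = -29/30, RHS = -29/30. Yes, v = u' weakly.

u(x) = 2*x**3 + 2*x**2 + 2*x, classical derivative u'(x) = 6*x**2 + 4*x + 2.
φ(x) = x(1−x), so φ'(x) = 1 - 2*x.
Note φ(0) = φ(1) = 0, so the boundary term u·φ vanishes.
LHS = ∫_0^1 u(x) φ'(x) dx = ∫_0^1 (-4*x^4 - 2*x^3 - 2*x^2 + 2*x) dx. Term by term:
  ∫_0^1 -4*x^4 dx = -4/5;  ∫_0^1 -2*x^3 dx = -1/2;  ∫_0^1 -2*x^2 dx = -2/3;
  ∫_0^1 2*x dx = 1.
Sum: -4/5 − 1/2 − 2/3 + 1 = -29/30.
So LHS = -29/30.
∫_0^1 v(x) φ(x) dx = ∫_0^1 (-6*x^4 + 2*x^3 + 2*x^2 + 2*x) dx. Term by term:
  ∫_0^1 -6*x^4 dx = -6/5;  ∫_0^1 2*x^3 dx = 1/2;  ∫_0^1 2*x^2 dx = 2/3;
  ∫_0^1 2*x dx = 1.
Sum: -6/5 + 1/2 + 2/3 + 1 = 29/30.
So RHS = -∫_0^1 v(x) φ(x) dx = -29/30.
LHS = RHS, so the identity holds for this test φ.
Moreover u is smooth here and v(x) = u'(x) = 6*x**2 + 4*x + 2 pointwise, so the identity holds for every test function. Hence v is the weak derivative of u.


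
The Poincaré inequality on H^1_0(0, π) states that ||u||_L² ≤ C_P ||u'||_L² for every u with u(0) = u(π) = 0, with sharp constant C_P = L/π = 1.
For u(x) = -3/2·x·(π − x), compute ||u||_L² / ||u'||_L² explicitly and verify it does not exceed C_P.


||u||_L² / ||u'||_L² = sqrt(10)*π/10 < C_P = 1.

u(x) = -3/2·x·(π − x), so u'(x) = 3*x - 3*π/2.
u(x) = -3/2·x·(π − x) vanishes at x = 0 and x = π, so u ∈ H^1_0(0, π). Differentiate via the product rule and integrate the resulting polynomials term by term.
  ∫_0^π u² dx = ∫_0^π (9*x^4/4 - 9*π*x^3/2 + 9*π^2*x^2/4) dx. Term by term:
    ∫_0^π 9*x^4/4 dx = 9*π^5/20;  ∫_0^π -9*π*x^3/2 dx = -9*π^5/8;  ∫_0^π 9*π^2*x^2/4 dx = 3*π^5/4.
  Sum: 9*π^5/20 − 9*π^5/8 + 3*π^5/4 = 3*π^5/40.
  ∫_0^π (u')² dx = ∫_0^π (9*x^2 - 9*π*x + 9*π^2/4) dx. Term by term:
    ∫_0^π 9*x^2 dx = 3*π^3;  ∫_0^π -9*π*x dx = -9*π^3/2;  ∫_0^π 9*π^2/4 dx = 9*π^3/4.
  Sum: 3*π^3 − 9*π^3/2 + 9*π^3/4 = 3*π^3/4.
∫_0^π u² dx = 3*π^5/40, so ||u||_L² = sqrt(30)*π^(5/2)/20.
∫_0^π (u')² dx = 3*π^3/4, so ||u'||_L² = sqrt(3)*π^(3/2)/2.
Ratio ||u||_L² / ||u'||_L² = sqrt(10)*π/10.
Sharp Poincaré constant on H^1_0(0, π) is C_P = L/π = 1, achieved by sin(x).
A polynomial bump cannot attain the sharp Poincaré constant (only the first sine eigenfunction does), so the ratio is strictly less than C_P, consistent with ||u||_L² ≤ C_P ||u'||_L².


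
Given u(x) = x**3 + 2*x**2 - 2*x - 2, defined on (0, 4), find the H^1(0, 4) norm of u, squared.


||u||_{H^1}^2 = 803296/105

The H^1 norm (squared) on an interval (0, L) is
  ||u||_{H^1}^2 = ∫_0^L u(x)^2 dx + ∫_0^L u'(x)^2 dx.
Compute u'(x) = 3*x**2 + 4*x - 2.
Then u(x)^2 = x**6 + 4*x**5 - 12*x**3 - 4*x**2 + 8*x + 4 and u'(x)^2 = 9*x**4 + 24*x**3 + 4*x**2 - 16*x + 4.
Integrate each monomial from 0 to 4 using ∫_0^4 c·x^n dx = c·4^(n+1)/(n+1):
  ∫_0^4 u(x)^2 dx = ∫_0^4 (x^6 + 4*x^5 - 12*x^3 - 4*x^2 + 8*x + 4) dx. Term by term:
    ∫_0^4 x^6 dx = 16384/7;  ∫_0^4 4*x^5 dx = 8192/3;  ∫_0^4 -12*x^3 dx = -768;
    ∫_0^4 -4*x^2 dx = -256/3;  ∫_0^4 8*x dx = 64;  ∫_0^4 4 dx = 16.
  Sum: 16384/7 + 8192/3 − 768 − 256/3 + 64 + 16 = 90256/21.
  ∫_0^4 u'(x)^2 dx = ∫_0^4 (9*x^4 + 24*x^3 + 4*x^2 - 16*x + 4) dx. Term by term:
    ∫_0^4 9*x^4 dx = 9216/5;  ∫_0^4 24*x^3 dx = 1536;  ∫_0^4 4*x^2 dx = 256/3;
    ∫_0^4 -16*x dx = -128;  ∫_0^4 4 dx = 16.
  Sum: 9216/5 + 1536 + 256/3 − 128 + 16 = 50288/15.
Adding: ||u||_{H^1}^2 = 90256/21 + 50288/15 = 803296/105.


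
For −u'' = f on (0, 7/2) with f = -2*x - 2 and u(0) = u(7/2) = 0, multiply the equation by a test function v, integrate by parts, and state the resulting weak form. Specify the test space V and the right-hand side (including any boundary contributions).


V = H^1_0(0, 7/2) (so v(0) = v(7/2) = 0); weak form: ∫_0^7/2 u'v' dx = ∫_0^7/2 (-2*x - 2) v dx for all v ∈ V.

Multiply both sides by a test function v and integrate from 0 to 7/2:
  ∫_0^7/2 −u''(x) v(x) dx = ∫_0^7/2 f(x) v(x) dx.
Integrate the LHS by parts once:
  ∫_0^7/2 −u'' v dx = −[u'(x) v(x)]_0^7/2 + ∫_0^7/2 u'(x) v'(x) dx.
Thus ∫_0^7/2 u'(x) v'(x) dx = ∫_0^7/2 f(x) v(x) dx + [u'(x) v(x)]_0^7/2.
Choose V so that boundary terms are either known or forced to vanish.
u is Dirichlet: u(0) = u(7/2) = 0. Let V = H^1_0(0, 7/2); then v(0) = v(7/2) = 0, and [u' v]_0^7/2 = 0.
Weak formulation: find u (satisfying any essential BC) such that ∫_0^7/2 u'(x) v'(x) dx = ∫_0^7/2 f v dx for all v ∈ V.
Substituting f(x) = -2*x - 2, the right-hand side is ∫_0^7/2 (-2*x - 2) v dx.


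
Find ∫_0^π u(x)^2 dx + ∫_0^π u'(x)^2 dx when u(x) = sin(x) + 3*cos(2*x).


||u||_{H^1(0,π)}^2 = -20 + 47*π/2

u'(x) = -6*sin(2*x) + cos(x).
Expand u² and (u')² and integrate term by term on (0, π), using: for integers n ≥ 1, ∫_0^π sin²(nx) dx = ∫_0^π cos²(nx) dx = π/2; for n ≠ n', ∫_0^π sin(nx)sin(n'x) dx = ∫_0^π cos(nx)cos(n'x) dx = 0; and by product-to-sum, ∫_0^π sin(nx)cos(n'x) dx = ½∫_0^π [sin((n+n')x) + sin((n−n')x)] dx, which is 0 when n+n' is even and 2n/(n²−n'²) when n+n' is odd (it need not vanish on (0, π)).
  u² squared terms: (3)²·∫cos(2x)² dx = 9·π/2 = 9*π/2;  (1)²·∫sin(x)² dx = 1·π/2 = π/2.
  u² cross terms: 2·(3)·(1)·∫cos(2x)·sin(x) dx = 6·(-2/3) = -4.
  So ∫_0^π u² dx = 9*π/2 + π/2 − 4 = -4 + 5*π.
  (u')² squared terms: (-6)²·∫sin(2x)² dx = 36·π/2 = 18*π;  (1)²·∫cos(x)² dx = 1·π/2 = π/2.
  (u')² cross terms: 2·(-6)·(1)·∫sin(2x)·cos(x) dx = -12·(4/3) = -16.
  So ∫_0^π (u')² dx = 18*π + π/2 − 16 = -16 + 37*π/2.
||u||_{H^1}^2 = (-4 + 5*π) + (-16 + 37*π/2) = -20 + 47*π/2.


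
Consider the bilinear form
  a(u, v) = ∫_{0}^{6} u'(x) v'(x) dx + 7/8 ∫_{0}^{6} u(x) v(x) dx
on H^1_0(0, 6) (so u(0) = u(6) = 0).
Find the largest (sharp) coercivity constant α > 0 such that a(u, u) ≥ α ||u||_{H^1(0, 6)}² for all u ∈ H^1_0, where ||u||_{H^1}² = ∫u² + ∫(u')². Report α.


α = (π^2 + 63/2)/(π^2 + 36)

Coercivity of a(·,·) on H^1_0(0, 6) means a(u, u) ≥ α ||u||_{H^1}² for every u ∈ H^1_0.
The interval has length L = 6, and Poincaré/coercivity depend only on L. Here a(u, u) = ∫(u')² + (7/8)·∫u².
Here 0 < c = 7/8 < 1. The condition a(u,u) ≥ α||u||_{H^1}² reads (1−α)∫(u')² ≥ (α−c)∫u². Any admissible α is ≤ 1 (rapidly oscillating u have ∫u²/∫(u')² → 0), and α = 1 would force 0 ≥ (1−c)∫u², impossible since c < 1; so 1−α > 0. By the sharp Poincaré inequality on H^1_0 of an interval of length L, ∫(u')² ≥ (π/L)²∫u² with equality for the first sine mode sin(π(x−x₀)/L) (x₀ the left endpoint), so the inequality holds for all u iff (1−α)(π/L)² ≥ α − c, i.e. α ≤ ((π/L)² + c)/((π/L)² + 1) = (1 + c(L/π)²)/(1 + (L/π)²). With (π/L)² = π^2/36 and c = 7/8, the largest admissible constant is α = ((π/L)² + c)/((π/L)² + 1).
Simplifying, α = (π^2 + 63/2)/(π^2 + 36).


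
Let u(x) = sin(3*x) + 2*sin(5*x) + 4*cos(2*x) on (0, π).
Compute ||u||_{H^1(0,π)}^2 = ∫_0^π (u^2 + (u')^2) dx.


||u||_{H^1(0,π)}^2 = 1808/21 + 97*π

u'(x) = -8*sin(2*x) + 3*cos(3*x) + 10*cos(5*x).
Expand u² and (u')² and integrate term by term on (0, π), using: for integers n ≥ 1, ∫_0^π sin²(nx) dx = ∫_0^π cos²(nx) dx = π/2; for n ≠ n', ∫_0^π sin(nx)sin(n'x) dx = ∫_0^π cos(nx)cos(n'x) dx = 0; and by product-to-sum, ∫_0^π sin(nx)cos(n'x) dx = ½∫_0^π [sin((n+n')x) + sin((n−n')x)] dx, which is 0 when n+n' is even and 2n/(n²−n'²) when n+n' is odd (it need not vanish on (0, π)).
  u² squared terms: (2)²·∫sin(5x)² dx = 4·π/2 = 2*π;  (4)²·∫cos(2x)² dx = 16·π/2 = 8*π;  (1)²·∫sin(3x)² dx = 1·π/2 = π/2.
  u² cross terms: 2·(2)·(4)·∫sin(5x)·cos(2x) dx = 16·(10/21) = 160/21;  2·(2)·(1)·∫sin(5x)·sin(3x) dx = 4·(0) = 0;  2·(4)·(1)·∫cos(2x)·sin(3x) dx = 8·(6/5) = 48/5.
  So ∫_0^π u² dx = 2*π + 8*π + π/2 + 160/21 + 0 + 48/5 = 1808/105 + 21*π/2.
  (u')² squared terms: (-8)²·∫sin(2x)² dx = 64·π/2 = 32*π;  (3)²·∫cos(3x)² dx = 9·π/2 = 9*π/2;  (10)²·∫cos(5x)² dx = 100·π/2 = 50*π.
  (u')² cross terms: 2·(-8)·(3)·∫sin(2x)·cos(3x) dx = -48·(-4/5) = 192/5;  2·(-8)·(10)·∫sin(2x)·cos(5x) dx = -160·(-4/21) = 640/21;  2·(3)·(10)·∫cos(3x)·cos(5x) dx = 60·(0) = 0.
  So ∫_0^π (u')² dx = 32*π + 9*π/2 + 50*π + 192/5 + 640/21 + 0 = 7232/105 + 173*π/2.
||u||_{H^1}^2 = (1808/105 + 21*π/2) + (7232/105 + 173*π/2) = 1808/21 + 97*π.


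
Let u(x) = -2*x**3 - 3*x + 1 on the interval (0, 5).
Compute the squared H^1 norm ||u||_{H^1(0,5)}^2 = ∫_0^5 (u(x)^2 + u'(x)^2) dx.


||u||_{H^1}^2 = 531075/7

The H^1 norm (squared) on an interval (0, L) is
  ||u||_{H^1}^2 = ∫_0^L u(x)^2 dx + ∫_0^L u'(x)^2 dx.
Compute u'(x) = -6*x**2 - 3.
Then u(x)^2 = 4*x**6 + 12*x**4 - 4*x**3 + 9*x**2 - 6*x + 1 and u'(x)^2 = 36*x**4 + 36*x**2 + 9.
Integrate each monomial from 0 to 5 using ∫_0^5 c·x^n dx = c·5^(n+1)/(n+1):
  ∫_0^5 u(x)^2 dx = ∫_0^5 (4*x^6 + 12*x^4 - 4*x^3 + 9*x^2 - 6*x + 1) dx. Term by term:
    ∫_0^5 4*x^6 dx = 312500/7;  ∫_0^5 12*x^4 dx = 7500;  ∫_0^5 -4*x^3 dx = -625;
    ∫_0^5 9*x^2 dx = 375;  ∫_0^5 -6*x dx = -75;  ∫_0^5 1 dx = 5.
  Sum: 312500/7 + 7500 − 625 + 375 − 75 + 5 = 362760/7.
  ∫_0^5 u'(x)^2 dx = ∫_0^5 (36*x^4 + 36*x^2 + 9) dx. Term by term:
    ∫_0^5 36*x^4 dx = 22500;  ∫_0^5 36*x^2 dx = 1500;  ∫_0^5 9 dx = 45.
  Sum: 22500 + 1500 + 45 = 24045.
Adding: ||u||_{H^1}^2 = 362760/7 + 24045 = 531075/7.


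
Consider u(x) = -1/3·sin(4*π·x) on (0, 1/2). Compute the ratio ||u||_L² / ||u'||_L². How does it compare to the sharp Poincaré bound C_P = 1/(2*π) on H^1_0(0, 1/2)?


||u||_L² / ||u'||_L² = 1/(4*π) < C_P = 1/(2*π).

u(x) = -1/3·sin(4*π·x), so u'(x) = -4*π*cos(4*π*x)/3.
Writing u(x) = A·sin(kπx/L) with A = -1/3 and k = 2, use ∫_0^L sin²(kπx/L) dx = L/2 and ∫_0^L cos²(kπx/L) dx = L/2.
u² = 1/9·sin²(4*π·x) and (u')² = 16*π^2/9·cos²(4*π·x), and each of sin², cos² integrates to L/2 = 1/4 over (0, 1/2).
∫_0^1/2 u² dx = 1/36, so ||u||_L² = 1/6.
∫_0^1/2 (u')² dx = 4*π^2/9, so ||u'||_L² = 2*π/3.
Ratio ||u||_L² / ||u'||_L² = 1/(4*π).
Sharp Poincaré constant on H^1_0(0, 1/2) is C_P = L/π = 1/(2*π), achieved by sin(2*π·x).
This is the k = 2 harmonic; the ratio L/(kπ) is strictly less than C_P = L/π, consistent with the sharp inequality ||u||_L² ≤ C_P ||u'||_L².


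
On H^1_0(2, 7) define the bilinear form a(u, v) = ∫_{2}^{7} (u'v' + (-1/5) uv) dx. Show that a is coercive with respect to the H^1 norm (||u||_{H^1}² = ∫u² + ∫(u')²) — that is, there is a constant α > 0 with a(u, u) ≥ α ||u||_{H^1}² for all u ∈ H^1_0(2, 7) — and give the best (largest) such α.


α = (-5 + π^2)/(π^2 + 25)

Coercivity of a(·,·) on H^1_0(2, 7) means a(u, u) ≥ α ||u||_{H^1}² for every u ∈ H^1_0.
The interval has length L = 5, and Poincaré/coercivity depend only on L. Here a(u, u) = ∫(u')² + (-1/5)·∫u².
Here c = -1/5 < 0 with |c| < (π/L)² = π^2/25, so coercivity still holds. The condition a(u,u) ≥ α||u||_{H^1}² reads (1−α)∫(u')² ≥ (α−c)∫u². Any admissible α is ≤ 1 (rapidly oscillating u have ∫u²/∫(u')² → 0), and α = 1 would force 0 ≥ (1−c)∫u², impossible since c < 1; so 1−α > 0. By the sharp Poincaré inequality on H^1_0 of an interval of length L, ∫(u')² ≥ (π/L)²∫u² with equality for the first sine mode sin(π(x−x₀)/L) (x₀ the left endpoint), so the inequality holds for all u iff (1−α)(π/L)² ≥ α − c, i.e. α ≤ ((π/L)² + c)/((π/L)² + 1) = (1 + c(L/π)²)/(1 + (L/π)²). (Direct route, valid since c ≤ 0: Poincaré gives c∫u² ≥ c(L/π)²∫(u')², so a(u,u) ≥ (1 + c(L/π)²)∫(u')², while ||u||_{H^1}² ≤ (1 + (L/π)²)∫(u')²; dividing yields the same α.) With (π/L)² = π^2/25 and c = -1/5, the largest admissible constant is α = ((π/L)² + c)/((π/L)² + 1).
Simplifying, α = (-5 + π^2)/(π^2 + 25).


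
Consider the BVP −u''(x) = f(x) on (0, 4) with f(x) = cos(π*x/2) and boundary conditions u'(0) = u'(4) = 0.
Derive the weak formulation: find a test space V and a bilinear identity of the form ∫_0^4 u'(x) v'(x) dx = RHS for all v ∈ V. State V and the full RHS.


V = H^1(0, 4) (no boundary constraint on v; u is determined up to an additive constant); weak form: ∫_0^4 u'v' dx = ∫_0^4 (cos(π*x/2)) v dx for all v ∈ V.

Multiply both sides by a test function v and integrate from 0 to 4:
  ∫_0^4 −u''(x) v(x) dx = ∫_0^4 f(x) v(x) dx.
Integrate the LHS by parts once:
  ∫_0^4 −u'' v dx = −[u'(x) v(x)]_0^4 + ∫_0^4 u'(x) v'(x) dx.
Thus ∫_0^4 u'(x) v'(x) dx = ∫_0^4 f(x) v(x) dx + [u'(x) v(x)]_0^4.
Choose V so that boundary terms are either known or forced to vanish.
u has homogeneous Neumann: u'(0) = u'(4) = 0. So [u' v]_0^4 = 0·v(4) − 0·v(0) = 0 for any v; take V = H^1(0, 4).
Weak formulation: find u (satisfying any essential BC) such that ∫_0^4 u'(x) v'(x) dx = ∫_0^4 f v dx for all v ∈ V (homogeneous Neumann, so boundary terms vanish).
Substituting f(x) = cos(π*x/2), the right-hand side is ∫_0^4 (cos(π*x/2)) v dx.
Compatibility check (pure Neumann): taking v ≡ 1 ∈ V gives 0 = ∫_0^4 f dx + (0) − (0), i.e. ∫_0^4 f dx must equal u'(0) − u'(4) = 0. Indeed ∫_0^4 (cos(π*x/2)) dx = 0, so the data are compatible. The solution is then unique only up to an additive constant (fix it e.g. by requiring ∫_0^4 u dx = 0).


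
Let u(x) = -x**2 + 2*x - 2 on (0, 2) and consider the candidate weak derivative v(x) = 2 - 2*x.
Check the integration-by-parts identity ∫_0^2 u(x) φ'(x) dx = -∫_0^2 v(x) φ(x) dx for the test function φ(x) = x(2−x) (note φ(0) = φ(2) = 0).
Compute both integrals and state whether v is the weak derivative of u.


LHS = 0, RHS = 0. Yes, v = u' weakly.

u(x) = -x**2 + 2*x - 2, classical derivative u'(x) = 2 - 2*x.
φ(x) = x(2−x), so φ'(x) = 2 - 2*x.
Note φ(0) = φ(2) = 0, so the boundary term u·φ vanishes.
LHS = ∫_0^2 u(x) φ'(x) dx = ∫_0^2 (2*x^3 - 6*x^2 + 8*x - 4) dx. Term by term:
  ∫_0^2 2*x^3 dx = 8;  ∫_0^2 -6*x^2 dx = -16;  ∫_0^2 8*x dx = 16;
  ∫_0^2 -4 dx = -8.
Sum: 8 − 16 + 16 − 8 = 0.
So LHS = 0.
∫_0^2 v(x) φ(x) dx = ∫_0^2 (2*x^3 - 6*x^2 + 4*x) dx. Term by term:
  ∫_0^2 2*x^3 dx = 8;  ∫_0^2 -6*x^2 dx = -16;  ∫_0^2 4*x dx = 8.
Sum: 8 − 16 + 8 = 0.
So RHS = -∫_0^2 v(x) φ(x) dx = 0.
LHS = RHS, so the identity holds for this test φ.
Moreover u is smooth here and v(x) = u'(x) = 2 - 2*x pointwise, so the identity holds for every test function. Hence v is the weak derivative of u.


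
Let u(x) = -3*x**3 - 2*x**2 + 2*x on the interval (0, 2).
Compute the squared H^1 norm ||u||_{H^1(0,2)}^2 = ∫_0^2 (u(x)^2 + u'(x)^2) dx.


||u||_{H^1}^2 = 99656/105

The H^1 norm (squared) on an interval (0, L) is
  ||u||_{H^1}^2 = ∫_0^L u(x)^2 dx + ∫_0^L u'(x)^2 dx.
Compute u'(x) = -9*x**2 - 4*x + 2.
Then u(x)^2 = 9*x**6 + 12*x**5 - 8*x**4 - 8*x**3 + 4*x**2 and u'(x)^2 = 81*x**4 + 72*x**3 - 20*x**2 - 16*x + 4.
Integrate each monomial from 0 to 2 using ∫_0^2 c·x^n dx = c·2^(n+1)/(n+1):
  ∫_0^2 u(x)^2 dx = ∫_0^2 (9*x^6 + 12*x^5 - 8*x^4 - 8*x^3 + 4*x^2) dx. Term by term:
    ∫_0^2 9*x^6 dx = 1152/7;  ∫_0^2 12*x^5 dx = 128;  ∫_0^2 -8*x^4 dx = -256/5;
    ∫_0^2 -8*x^3 dx = -32;  ∫_0^2 4*x^2 dx = 32/3.
  Sum: 1152/7 + 128 − 256/5 − 32 + 32/3 = 23104/105.
  ∫_0^2 u'(x)^2 dx = ∫_0^2 (81*x^4 + 72*x^3 - 20*x^2 - 16*x + 4) dx. Term by term:
    ∫_0^2 81*x^4 dx = 2592/5;  ∫_0^2 72*x^3 dx = 288;  ∫_0^2 -20*x^2 dx = -160/3;
    ∫_0^2 -16*x dx = -32;  ∫_0^2 4 dx = 8.
  Sum: 2592/5 + 288 − 160/3 − 32 + 8 = 10936/15.
Adding: ||u||_{H^1}^2 = 23104/105 + 10936/15 = 99656/105.


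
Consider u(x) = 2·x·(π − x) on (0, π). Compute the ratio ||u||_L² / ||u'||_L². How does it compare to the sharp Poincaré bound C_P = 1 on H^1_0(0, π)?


||u||_L² / ||u'||_L² = sqrt(10)*π/10 < C_P = 1.

u(x) = 2·x·(π − x), so u'(x) = -4*x + 2*π.
u(x) = 2·x·(π − x) vanishes at x = 0 and x = π, so u ∈ H^1_0(0, π). Differentiate via the product rule and integrate the resulting polynomials term by term.
  ∫_0^π u² dx = ∫_0^π (4*x^4 - 8*π*x^3 + 4*π^2*x^2) dx. Term by term:
    ∫_0^π 4*x^4 dx = 4*π^5/5;  ∫_0^π -8*π*x^3 dx = -2*π^5;  ∫_0^π 4*π^2*x^2 dx = 4*π^5/3.
  Sum: 4*π^5/5 − 2*π^5 + 4*π^5/3 = 2*π^5/15.
  ∫_0^π (u')² dx = ∫_0^π (16*x^2 - 16*π*x + 4*π^2) dx. Term by term:
    ∫_0^π 16*x^2 dx = 16*π^3/3;  ∫_0^π -16*π*x dx = -8*π^3;  ∫_0^π 4*π^2 dx = 4*π^3.
  Sum: 16*π^3/3 − 8*π^3 + 4*π^3 = 4*π^3/3.
∫_0^π u² dx = 2*π^5/15, so ||u||_L² = sqrt(30)*π^(5/2)/15.
∫_0^π (u')² dx = 4*π^3/3, so ||u'||_L² = 2*sqrt(3)*π^(3/2)/3.
Ratio ||u||_L² / ||u'||_L² = sqrt(10)*π/10.
Sharp Poincaré constant on H^1_0(0, π) is C_P = L/π = 1, achieved by sin(x).
A polynomial bump cannot attain the sharp Poincaré constant (only the first sine eigenfunction does), so the ratio is strictly less than C_P, consistent with ||u||_L² ≤ C_P ||u'||_L².


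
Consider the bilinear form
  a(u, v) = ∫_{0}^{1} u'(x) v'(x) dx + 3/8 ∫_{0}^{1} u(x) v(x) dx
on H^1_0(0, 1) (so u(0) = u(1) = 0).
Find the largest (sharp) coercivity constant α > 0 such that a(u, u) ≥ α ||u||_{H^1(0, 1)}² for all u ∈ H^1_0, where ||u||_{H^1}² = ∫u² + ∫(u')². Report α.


α = (3/8 + π^2)/(1 + π^2)

Coercivity of a(·,·) on H^1_0(0, 1) means a(u, u) ≥ α ||u||_{H^1}² for every u ∈ H^1_0.
The interval has length L = 1, and Poincaré/coercivity depend only on L. Here a(u, u) = ∫(u')² + (3/8)·∫u².
Here 0 < c = 3/8 < 1. The condition a(u,u) ≥ α||u||_{H^1}² reads (1−α)∫(u')² ≥ (α−c)∫u². Any admissible α is ≤ 1 (rapidly oscillating u have ∫u²/∫(u')² → 0), and α = 1 would force 0 ≥ (1−c)∫u², impossible since c < 1; so 1−α > 0. By the sharp Poincaré inequality on H^1_0 of an interval of length L, ∫(u')² ≥ (π/L)²∫u² with equality for the first sine mode sin(π(x−x₀)/L) (x₀ the left endpoint), so the inequality holds for all u iff (1−α)(π/L)² ≥ α − c, i.e. α ≤ ((π/L)² + c)/((π/L)² + 1) = (1 + c(L/π)²)/(1 + (L/π)²). With (π/L)² = π^2 and c = 3/8, the largest admissible constant is α = ((π/L)² + c)/((π/L)² + 1).
Simplifying, α = (3/8 + π^2)/(1 + π^2).


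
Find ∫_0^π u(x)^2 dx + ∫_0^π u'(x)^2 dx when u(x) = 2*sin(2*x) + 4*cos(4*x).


||u||_{H^1(0,π)}^2 = 146*π

u'(x) = -16*sin(4*x) + 4*cos(2*x).
Expand u² and (u')² and integrate term by term on (0, π), using: for integers n ≥ 1, ∫_0^π sin²(nx) dx = ∫_0^π cos²(nx) dx = π/2; for n ≠ n', ∫_0^π sin(nx)sin(n'x) dx = ∫_0^π cos(nx)cos(n'x) dx = 0; and by product-to-sum, ∫_0^π sin(nx)cos(n'x) dx = ½∫_0^π [sin((n+n')x) + sin((n−n')x)] dx, which is 0 when n+n' is even and 2n/(n²−n'²) when n+n' is odd (it need not vanish on (0, π)).
  u² squared terms: (2)²·∫sin(2x)² dx = 4·π/2 = 2*π;  (4)²·∫cos(4x)² dx = 16·π/2 = 8*π.
  u² cross terms: 2·(2)·(4)·∫sin(2x)·cos(4x) dx = 16·(0) = 0.
  So ∫_0^π u² dx = 2*π + 8*π + 0 = 10*π.
  (u')² squared terms: (-16)²·∫sin(4x)² dx = 256·π/2 = 128*π;  (4)²·∫cos(2x)² dx = 16·π/2 = 8*π.
  (u')² cross terms: 2·(-16)·(4)·∫sin(4x)·cos(2x) dx = -128·(0) = 0.
  So ∫_0^π (u')² dx = 128*π + 8*π + 0 = 136*π.
||u||_{H^1}^2 = (10*π) + (136*π) = 146*π.
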